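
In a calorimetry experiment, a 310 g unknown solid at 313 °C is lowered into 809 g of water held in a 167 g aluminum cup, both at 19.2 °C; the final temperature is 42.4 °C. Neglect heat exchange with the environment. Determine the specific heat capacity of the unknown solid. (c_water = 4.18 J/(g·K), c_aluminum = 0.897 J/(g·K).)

c ≈ 0.977 J/(g·K)

Heat gained plus heat lost sum to zero:
310×c×(42.4 − 313) + 809×4.18×(42.4 − 19.2) + 167×0.897×(42.4 − 19.2) = 0
-83886 c = -81929
c = -81929/-83886 ≈ 0.9767 J/(g·K)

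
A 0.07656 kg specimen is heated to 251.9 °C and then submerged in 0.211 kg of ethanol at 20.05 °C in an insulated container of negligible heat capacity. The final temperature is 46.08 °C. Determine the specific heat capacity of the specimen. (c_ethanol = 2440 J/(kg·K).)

c ≈ 850 J/(kg·K)

Net heat exchanged in the isolated system is zero:
0.07656·c·(46.08 − 251.9) + 0.211·2440·(46.08 − 20.05) = 0
-15.76 c = -13401
c = -13401/-15.76 ≈ 850.5 J/(kg·K)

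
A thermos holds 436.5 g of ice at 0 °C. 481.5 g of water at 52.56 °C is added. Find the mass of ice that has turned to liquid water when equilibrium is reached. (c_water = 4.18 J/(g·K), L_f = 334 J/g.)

m_melted ≈ 317 g

Heat available from the water dropping to 0 °C: 481.5·4.18·52.56 = 105786 J.
Melting all 436.5 g of ice would need 436.5·334 = 145791 J.
105786 J < 145791 J, so only part of the ice melts and the system sits at 0 °C.
m_melt = 105786 / L_f = 316.7 g.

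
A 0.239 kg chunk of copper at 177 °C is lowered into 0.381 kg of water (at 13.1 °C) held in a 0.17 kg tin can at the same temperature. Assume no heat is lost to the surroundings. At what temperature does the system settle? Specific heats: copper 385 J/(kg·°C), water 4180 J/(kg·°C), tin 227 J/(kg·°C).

T_f ≈ 21.9 °C

Heat gained plus heat lost sum to zero:
0.239*385*(T − 177) + 0.381*4180*(T − 13.1) + 0.17*227*(T − 13.1) = 0
92.02(T − 177) + 1592.6(T − 13.1) + 38.59(T − 13.1) = 0
1723.2 T = 37655
T ≈ 21.85 °C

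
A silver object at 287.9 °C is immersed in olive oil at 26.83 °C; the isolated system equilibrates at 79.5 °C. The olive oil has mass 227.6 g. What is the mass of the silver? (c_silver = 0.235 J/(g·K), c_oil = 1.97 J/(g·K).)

m ≈ 482 g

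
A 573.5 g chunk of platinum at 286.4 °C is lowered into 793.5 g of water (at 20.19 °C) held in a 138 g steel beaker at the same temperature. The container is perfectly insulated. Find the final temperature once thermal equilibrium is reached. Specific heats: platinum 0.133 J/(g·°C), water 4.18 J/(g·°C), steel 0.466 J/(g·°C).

With ΣQ=0 the equilibrium temperature is the m·c-weighted mean:
T_f = (76.28×286.4 + 3316.8×20.19 + 64.31×20.19) / (76.28 + 3316.8 + 64.31)
    = 90110 / 3457.4 ≈ 26.06 °C

T_f ≈ 26.1 °C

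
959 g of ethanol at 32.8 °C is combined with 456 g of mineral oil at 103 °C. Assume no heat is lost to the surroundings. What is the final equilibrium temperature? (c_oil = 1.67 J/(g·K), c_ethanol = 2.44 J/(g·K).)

With ΣQ=0 the equilibrium temperature is the m·c-weighted mean:
T_f = (761.52×103 + 2340×32.8) / (761.52 + 2340)
    = 155187 / 3101.5 ≈ 50.04 °C

T_f ≈ 50.0 °C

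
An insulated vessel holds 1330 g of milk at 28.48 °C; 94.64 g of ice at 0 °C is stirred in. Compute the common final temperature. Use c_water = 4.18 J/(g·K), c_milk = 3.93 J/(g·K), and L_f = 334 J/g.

T_f ≈ 20.9 °C

Energy balance with sensible and latent terms:
fusion: m_ice L_f = 94.64×334 = 31610
  meltwater 0→T: 94.64×4.18×T = 395.6 T
  milk: 5226.9(T − 28.48)
5622.5 T = 148862 − 31610 = 117252
T ≈ 20.85 °C (positive, so assuming full melt was valid).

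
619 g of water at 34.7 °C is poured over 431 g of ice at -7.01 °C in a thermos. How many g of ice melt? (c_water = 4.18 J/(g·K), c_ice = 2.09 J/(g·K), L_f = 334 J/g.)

m_melted ≈ 250 g

Cooling the water to 0 °C releases 619·4.18·34.7 = 89783 J.
Warming the ice to 0 °C takes 431·2.09·7.01 = 6314.5 J, leaving 83469 J for melting.
To melt every bit of ice: 431·334 = 143954 J.
Since 83469 < 143954 J, not all the ice melts; equilibrium is at 0 °C.
Mass melted = 83469/334 ≈ 249.9 g.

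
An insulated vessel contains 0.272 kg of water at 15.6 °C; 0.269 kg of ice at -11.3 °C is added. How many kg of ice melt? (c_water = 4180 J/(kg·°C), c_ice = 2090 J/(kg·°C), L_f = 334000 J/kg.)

Water can give up m c ΔT = 0.272×4180×15.6 = 17737 J before reaching 0 °C.
Warming the ice to 0 °C takes 0.269×2090×11.3 = 6353 J, leaving 11384 J for melting.
Fully melting the ice requires m_ice L_f = 0.269×334000 = 89846 J.
That's not enough to melt it all — equilibrium is at 0 °C with ice remaining.
Mass melted = 11384/334000 ≈ 0.03408 kg.

m_melted ≈ 0.0341 kg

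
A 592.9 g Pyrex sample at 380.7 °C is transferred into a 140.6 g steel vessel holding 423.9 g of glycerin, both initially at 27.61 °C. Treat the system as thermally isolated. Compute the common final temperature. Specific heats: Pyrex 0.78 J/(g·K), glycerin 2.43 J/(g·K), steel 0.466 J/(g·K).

T_f ≈ 132.4 °C

With ΣQ=0 the equilibrium temperature is the m·c-weighted mean:
T_f = (462.46×380.7 + 1030.1×27.61 + 65.52×27.61) / (462.46 + 1030.1 + 65.52)
    = 206309 / 1558.1 ≈ 132.41 °C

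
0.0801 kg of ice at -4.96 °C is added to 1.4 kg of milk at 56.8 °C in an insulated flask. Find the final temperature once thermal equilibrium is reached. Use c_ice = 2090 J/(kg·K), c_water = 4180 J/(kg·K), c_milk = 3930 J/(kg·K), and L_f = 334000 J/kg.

Taking heat into each body as positive, Σ m c ΔT = 0:
ice -4.96→0 °C: 0.0801·2090·4.96 = 830.35
  latent heat to melt: 0.0801·334000 = 26753
  meltwater 0→T: 0.0801·4180·T = 334.82 T
  milk cools: 1.4·3930·(T − 56.8) = 5502(T − 56.8)
5836.8 T = 312514 − 27584 = 284930
T ≈ 48.82 °C. Since T > 0 °C, the all-ice-melts assumption holds.

T_f ≈ 48.8 °C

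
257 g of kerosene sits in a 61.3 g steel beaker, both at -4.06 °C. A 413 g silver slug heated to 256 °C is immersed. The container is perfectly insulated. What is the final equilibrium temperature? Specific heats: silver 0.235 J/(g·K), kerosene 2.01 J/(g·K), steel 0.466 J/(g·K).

T_f ≈ 35.2 °C

T_f is the heat-capacity-weighted average of the initial temperatures:
T_f = (97.05·256 + 516.57·(-4.06) + 28.57·(-4.06)) / (97.05 + 516.57 + 28.57)
    = 22633 / 642.19 ≈ 35.24 °C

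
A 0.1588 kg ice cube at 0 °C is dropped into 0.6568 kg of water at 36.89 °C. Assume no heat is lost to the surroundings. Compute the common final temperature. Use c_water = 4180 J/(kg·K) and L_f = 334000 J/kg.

T_f ≈ 14.1 °C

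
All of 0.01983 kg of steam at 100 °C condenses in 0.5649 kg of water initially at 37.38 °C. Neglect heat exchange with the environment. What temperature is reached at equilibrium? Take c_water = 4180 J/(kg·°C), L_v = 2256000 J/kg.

T_f ≈ 57.8 °C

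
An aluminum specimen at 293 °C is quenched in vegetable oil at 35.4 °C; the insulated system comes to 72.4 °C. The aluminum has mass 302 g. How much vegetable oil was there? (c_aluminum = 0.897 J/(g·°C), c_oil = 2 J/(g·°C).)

Taking heat into each body as positive, Σ m c ΔT = 0:
302·0.897·(72.4 − 293) + m·2·(72.4 − 35.4) = 0
74 m = 59759
m = 59759/74 ≈ 807.6 g

m ≈ 808 g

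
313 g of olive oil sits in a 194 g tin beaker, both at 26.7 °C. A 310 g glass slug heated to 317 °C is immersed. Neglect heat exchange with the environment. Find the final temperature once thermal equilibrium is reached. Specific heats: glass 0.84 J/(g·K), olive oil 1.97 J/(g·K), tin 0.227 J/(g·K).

T_f ≈ 108.8 °C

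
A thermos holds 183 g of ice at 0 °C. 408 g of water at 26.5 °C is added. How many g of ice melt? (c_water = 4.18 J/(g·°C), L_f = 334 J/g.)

m_melted ≈ 135 g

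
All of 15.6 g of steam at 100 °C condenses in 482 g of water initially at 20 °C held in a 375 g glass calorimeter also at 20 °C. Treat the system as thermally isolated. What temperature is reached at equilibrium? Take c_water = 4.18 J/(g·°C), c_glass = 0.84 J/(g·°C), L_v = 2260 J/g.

T_f ≈ 36.9 °C

Let T be the final temperature. ΣQ_i = 0:
steam→water at 100 °C releases m L_v = 15.6·2260 = 35256; condensate cools 100→T: 15.6·4.18·(T − 100) = 65.21(T − 100); original water: 2014.8(T − 20); cup: 315(T − 20)
2395 T = 35256 + 6520.8 + 46595 = 88372
T ≈ 36.90 °C, under the boiling point, so the assumption holds.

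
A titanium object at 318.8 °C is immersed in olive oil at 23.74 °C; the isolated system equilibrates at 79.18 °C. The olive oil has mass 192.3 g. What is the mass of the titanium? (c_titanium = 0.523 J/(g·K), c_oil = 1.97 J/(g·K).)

m ≈ 168 g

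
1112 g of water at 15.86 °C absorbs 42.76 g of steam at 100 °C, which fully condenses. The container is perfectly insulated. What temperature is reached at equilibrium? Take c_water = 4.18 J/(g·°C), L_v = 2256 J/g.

Sum of m c ΔT and latent-heat terms is zero:
steam→water at 100 °C releases m L_v = 42.76·2256 = 96467; condensate cools 100→T: 42.76·4.18·(T − 100) = 178.74(T − 100); water warms: 1112·4.18·(T − 15.86) = 4648.2(T − 15.86)
4826.9 T = 96467 + 17874 + 73720 = 188060
T ≈ 38.96 °C, under the boiling point, so the assumption holds.

T_f ≈ 39.0 °C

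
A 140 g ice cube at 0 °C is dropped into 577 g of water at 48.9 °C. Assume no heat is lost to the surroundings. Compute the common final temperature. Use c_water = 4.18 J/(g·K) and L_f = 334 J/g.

Taking heat into each body as positive, Σ m c ΔT = 0:
latent heat to melt: 140×334 = 46760; meltwater 0→T: 140×4.18×T = 585.2 T; water cools: 577×4.18×(T − 48.9) = 2411.9(T − 48.9)
2997.1 T = 117940 − 46760 = 71180
T ≈ 23.75 °C — above 0 °C, consistent with complete melting.

T_f ≈ 23.7 °C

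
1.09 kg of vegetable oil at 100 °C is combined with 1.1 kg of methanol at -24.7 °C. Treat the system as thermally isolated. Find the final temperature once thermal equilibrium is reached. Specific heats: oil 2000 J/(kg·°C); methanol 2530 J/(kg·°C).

T_f ≈ 30.1 °C

With ΣQ=0 the equilibrium temperature is the m·c-weighted mean:
T_f = (2180·100 + 2783·(-24.7)) / (2180 + 2783)
    = 149260 / 4963 ≈ 30.07 °C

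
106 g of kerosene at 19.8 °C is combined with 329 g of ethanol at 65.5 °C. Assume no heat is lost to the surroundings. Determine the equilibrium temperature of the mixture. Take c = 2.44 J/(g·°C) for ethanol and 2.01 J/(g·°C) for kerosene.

Conservation of energy gives ΣQ = 0:
329×2.44×(T − 65.5) + 106×2.01×(T − 19.8) = 0
1015.8 T = 56799
T = 56799/1015.8 ≈ 55.91 °C

T_f ≈ 55.9 °C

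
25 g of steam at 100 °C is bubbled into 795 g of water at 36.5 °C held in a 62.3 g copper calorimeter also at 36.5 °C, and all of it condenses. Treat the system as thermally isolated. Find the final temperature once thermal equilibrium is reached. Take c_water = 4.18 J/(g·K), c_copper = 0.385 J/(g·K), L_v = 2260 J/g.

Let T be the final temperature. ΣQ_i = 0:
latent heat released on condensation: 25×2260 = 56500
  condensate cools 100→T: 25×4.18×(T − 100) = 104.5(T − 100)
  water warms: 795×4.18×(T − 36.5) = 3323.1(T − 36.5)
  copper cup: 62.3×0.385×(T − 36.5) = 23.99(T − 36.5)
3451.6 T = 56500 + 10450 + 122169 = 189119
T ≈ 54.79 °C, under the boiling point, so the assumption holds.

T_f ≈ 54.8 °C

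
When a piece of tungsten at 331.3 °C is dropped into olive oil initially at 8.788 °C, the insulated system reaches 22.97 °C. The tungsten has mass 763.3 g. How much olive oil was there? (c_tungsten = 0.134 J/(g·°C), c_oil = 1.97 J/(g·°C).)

Energy conservation, ΣQ = 0:
763.3·0.134·(22.97 − 331.3) + m·1.97·(22.97 − 8.788) = 0
27.94 m = 31537
m = 31537/27.94 ≈ 1129 g

m ≈ 1130 g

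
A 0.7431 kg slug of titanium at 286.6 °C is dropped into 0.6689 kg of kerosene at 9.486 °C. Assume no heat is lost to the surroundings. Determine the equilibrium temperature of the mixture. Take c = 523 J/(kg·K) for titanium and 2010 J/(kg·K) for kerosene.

Let T be the final temperature. ΣQ_i = 0:
0.7431·523·(T − 286.6) + 0.6689·2010·(T − 9.486) = 0
1733.1 T = 124138
T = 124138/1733.1 ≈ 71.63 °C

T_f ≈ 71.6 °C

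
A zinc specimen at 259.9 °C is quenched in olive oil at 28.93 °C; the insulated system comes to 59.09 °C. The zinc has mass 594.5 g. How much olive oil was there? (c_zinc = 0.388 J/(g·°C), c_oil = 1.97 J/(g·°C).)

m ≈ 780 g

Net heat exchanged in the isolated system is zero:
594.5×0.388×(59.09 − 259.9) + m×1.97×(59.09 − 28.93) = 0
59.42 m = 46320
m = 46320/59.42 ≈ 779.6 g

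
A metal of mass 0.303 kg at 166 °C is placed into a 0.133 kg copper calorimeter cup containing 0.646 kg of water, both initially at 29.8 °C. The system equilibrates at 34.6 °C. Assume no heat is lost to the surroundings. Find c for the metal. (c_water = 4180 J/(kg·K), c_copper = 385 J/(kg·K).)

c ≈ 332 J/(kg·K)

Heat gained plus heat lost sum to zero:
0.303·c·(34.6 − 166) + 0.646·4180·(34.6 − 29.8) + 0.133·385·(34.6 − 29.8) = 0
-39.81 c = -13207
c = -13207/-39.81 ≈ 331.7 J/(kg·K)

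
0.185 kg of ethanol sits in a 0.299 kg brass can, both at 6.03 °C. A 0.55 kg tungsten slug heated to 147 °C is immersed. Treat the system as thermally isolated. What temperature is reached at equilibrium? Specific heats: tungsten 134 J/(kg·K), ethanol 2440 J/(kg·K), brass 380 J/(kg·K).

T_f ≈ 22.3 °C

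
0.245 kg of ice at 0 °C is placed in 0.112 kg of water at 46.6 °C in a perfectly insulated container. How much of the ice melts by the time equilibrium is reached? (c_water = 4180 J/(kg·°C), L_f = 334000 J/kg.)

m_melted ≈ 0.0653 kg

Heat available from the water dropping to 0 °C: 0.112·4180·46.6 = 21816 J.
To melt every bit of ice: 0.245·334000 = 81830 J.
Since 21816 < 81830 J, not all the ice melts; equilibrium is at 0 °C.
Mass melted = 21816/334000 ≈ 0.06532 kg.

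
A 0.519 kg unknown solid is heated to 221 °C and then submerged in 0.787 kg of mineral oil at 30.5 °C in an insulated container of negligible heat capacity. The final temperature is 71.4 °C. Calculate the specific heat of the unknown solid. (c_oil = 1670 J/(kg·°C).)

c ≈ 692 J/(kg·°C)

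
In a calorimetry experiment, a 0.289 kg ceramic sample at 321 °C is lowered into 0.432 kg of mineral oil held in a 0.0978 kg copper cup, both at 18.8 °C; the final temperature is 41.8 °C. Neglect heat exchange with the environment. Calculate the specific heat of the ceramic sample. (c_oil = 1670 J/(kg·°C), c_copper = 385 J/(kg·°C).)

Energy conservation, ΣQ = 0:
0.289×c×(41.8 − 321) + 0.432×1670×(41.8 − 18.8) + 0.0978×385×(41.8 − 18.8) = 0
-80.69 c = -17459
c = -17459/-80.69 ≈ 216.4 J/(kg·°C)

c ≈ 216 J/(kg·°C)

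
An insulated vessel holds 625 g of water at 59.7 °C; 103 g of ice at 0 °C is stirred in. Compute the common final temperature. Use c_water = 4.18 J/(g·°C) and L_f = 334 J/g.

T_f ≈ 39.9 °C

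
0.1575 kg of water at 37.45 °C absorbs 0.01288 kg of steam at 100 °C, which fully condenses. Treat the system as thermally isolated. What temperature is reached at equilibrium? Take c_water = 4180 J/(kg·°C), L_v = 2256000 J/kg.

T_f ≈ 83.0 °C

Sum of m c ΔT and latent-heat terms is zero:
latent heat released on condensation: 0.01288×2256000 = 29057; condensate cools 100→T: 0.01288×4180×(T − 100) = 53.84(T − 100); water warms: 0.1575×4180×(T − 37.45) = 658.35(T − 37.45)
712.19 T = 29057 + 5383.8 + 24655 = 59096
T ≈ 82.98 °C — below 100 °C, confirming all the steam condensed.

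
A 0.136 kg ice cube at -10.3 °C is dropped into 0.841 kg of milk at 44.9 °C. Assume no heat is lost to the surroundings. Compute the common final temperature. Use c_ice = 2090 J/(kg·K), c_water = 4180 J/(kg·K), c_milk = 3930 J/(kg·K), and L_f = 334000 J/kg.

T_f ≈ 25.8 °C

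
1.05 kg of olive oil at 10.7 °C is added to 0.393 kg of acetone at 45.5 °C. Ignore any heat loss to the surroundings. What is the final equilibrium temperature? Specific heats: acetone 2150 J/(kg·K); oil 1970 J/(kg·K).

Heat lost by the acetone equals heat gained by the oil:
0.393*2150*(45.5 − T) = 1.05*1970*(T − 10.7)
844.95(45.5 − T) = 2068.5(T − 10.7)
2913.4 T = 60578  ⇒  T ≈ 20.79 °C

T_f ≈ 20.8 °C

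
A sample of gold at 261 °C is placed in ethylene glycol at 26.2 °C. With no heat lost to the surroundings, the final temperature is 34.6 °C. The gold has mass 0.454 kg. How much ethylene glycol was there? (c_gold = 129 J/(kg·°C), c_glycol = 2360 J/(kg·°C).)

m ≈ 0.669 kg

|Q_gold| = |Q_glycol|:
0.454·129·(261 − 34.6) = m·2360·(34.6 − 26.2)
19824 m = 13259  ⇒  m ≈ 0.6689 kg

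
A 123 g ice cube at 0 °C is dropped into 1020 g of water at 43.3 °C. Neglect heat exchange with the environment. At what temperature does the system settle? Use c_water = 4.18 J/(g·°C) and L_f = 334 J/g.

T_f ≈ 30.0 °C

Heat gained plus heat lost sum to zero:
fusion: m_ice L_f = 123·334 = 41082; warm the meltwater: 514.14 T; water: 4263.6(T − 43.3)
4777.7 T = 184614 − 41082 = 143532
T ≈ 30.04 °C. Since T > 0 °C, the all-ice-melts assumption holds.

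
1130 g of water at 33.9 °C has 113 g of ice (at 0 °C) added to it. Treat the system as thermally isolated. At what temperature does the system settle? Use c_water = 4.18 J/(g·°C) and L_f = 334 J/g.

T_f ≈ 23.6 °C

Taking heat into each body as positive, Σ m c ΔT = 0:
fusion: m_ice L_f = 113·334 = 37742; warm the meltwater: 472.34 T; water cools: 1130·4.18·(T − 33.9) = 4723.4(T − 33.9)
5195.7 T = 160123 − 37742 = 122381
T ≈ 23.55 °C. Since T > 0 °C, the all-ice-melts assumption holds.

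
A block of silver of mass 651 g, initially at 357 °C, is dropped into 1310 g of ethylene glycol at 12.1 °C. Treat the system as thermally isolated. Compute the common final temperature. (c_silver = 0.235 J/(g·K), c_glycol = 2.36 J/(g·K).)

T_f ≈ 28.4 °C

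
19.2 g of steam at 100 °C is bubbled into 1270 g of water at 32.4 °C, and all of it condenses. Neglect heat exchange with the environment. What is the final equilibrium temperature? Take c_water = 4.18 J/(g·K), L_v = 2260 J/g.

T_f ≈ 41.5 °C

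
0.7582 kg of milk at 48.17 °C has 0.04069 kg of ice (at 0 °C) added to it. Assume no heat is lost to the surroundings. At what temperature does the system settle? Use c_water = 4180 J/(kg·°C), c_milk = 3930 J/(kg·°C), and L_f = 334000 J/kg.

T_f ≈ 41.3 °C

Net heat exchanged in the isolated system is zero:
melt ice: 0.04069·334000 = 13590
  meltwater 0→T: 0.04069·4180·T = 170.08 T
  milk: 2979.7(T − 48.17)
3149.8 T = 143533 − 13590 = 129943
T ≈ 41.25 °C (positive, so assuming full melt was valid).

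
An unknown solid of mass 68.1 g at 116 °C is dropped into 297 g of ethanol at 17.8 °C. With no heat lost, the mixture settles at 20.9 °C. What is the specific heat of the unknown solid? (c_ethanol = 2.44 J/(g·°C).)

Heat gained plus heat lost sum to zero:
68.1·c·(20.9 − 116) + 297·2.44·(20.9 − 17.8) = 0
-6476.3 c = -2246.5
c = -2246.5/-6476.3 ≈ 0.3469 J/(g·°C)

c ≈ 0.347 J/(g·°C)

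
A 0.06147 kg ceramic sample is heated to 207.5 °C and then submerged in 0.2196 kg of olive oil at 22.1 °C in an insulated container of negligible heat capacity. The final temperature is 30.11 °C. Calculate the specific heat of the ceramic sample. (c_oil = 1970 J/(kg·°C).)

c ≈ 318 J/(kg·°C)

Conservation of energy gives ΣQ = 0:
0.06147×c×(30.11 − 207.5) + 0.2196×1970×(30.11 − 22.1) = 0
-10.9 c = -3465.2
c = -3465.2/-10.9 ≈ 317.8 J/(kg·°C)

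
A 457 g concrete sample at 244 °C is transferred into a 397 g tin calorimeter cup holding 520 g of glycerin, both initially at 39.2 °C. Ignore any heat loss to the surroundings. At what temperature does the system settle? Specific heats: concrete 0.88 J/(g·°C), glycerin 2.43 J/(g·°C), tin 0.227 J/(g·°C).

T_f ≈ 86.1 °C

T_f is the heat-capacity-weighted average of the initial temperatures:
T_f = (402.16*244 + 1263.6*39.2 + 90.12*39.2) / (402.16 + 1263.6 + 90.12)
    = 151193 / 1755.9 ≈ 86.11 °C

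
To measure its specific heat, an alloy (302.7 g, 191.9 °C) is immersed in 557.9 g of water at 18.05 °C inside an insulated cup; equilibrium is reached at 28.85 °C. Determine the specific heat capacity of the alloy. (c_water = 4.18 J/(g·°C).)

c ≈ 0.51 J/(g·°C)

Net heat exchanged in the isolated system is zero:
302.7×c×(28.85 − 191.9) + 557.9×4.18×(28.85 − 18.05) = 0
-49355 c = -25186
c = -25186/-49355 ≈ 0.5103 J/(g·°C)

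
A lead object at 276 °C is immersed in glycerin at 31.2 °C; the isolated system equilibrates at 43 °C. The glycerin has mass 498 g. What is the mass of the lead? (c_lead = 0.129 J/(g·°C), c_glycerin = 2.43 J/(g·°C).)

Heat lost by the lead = heat gained by the glycerin:
m·0.129·(276 − 43) = 498·2.43·(43 − 31.2)
30.06 m = 14280  ⇒  m ≈ 475.1 g

m ≈ 475 g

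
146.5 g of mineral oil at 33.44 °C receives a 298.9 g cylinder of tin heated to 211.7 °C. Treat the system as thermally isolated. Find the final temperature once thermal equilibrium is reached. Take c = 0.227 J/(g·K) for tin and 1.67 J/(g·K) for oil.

T_f ≈ 72.1 °C

Setting the total heat transfer to zero:
298.9×0.227×(T − 211.7) + 146.5×1.67×(T − 33.44) = 0
67.85(T − 211.7) + 244.66(T − 33.44) = 0
(67.85 + 244.66) T = 67.85×211.7 + 244.66×33.44
T ≈ 72.14 °C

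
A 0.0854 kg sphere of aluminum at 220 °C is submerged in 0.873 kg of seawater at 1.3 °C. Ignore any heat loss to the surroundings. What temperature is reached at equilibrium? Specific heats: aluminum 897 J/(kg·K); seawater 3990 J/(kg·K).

T_f ≈ 6.0 °C

Energy conservation, ΣQ = 0:
0.0854·897·(T − 220) + 0.873·3990·(T − 1.3) = 0
3559.9 T = 21381
T = 21381/3559.9 ≈ 6.01 °C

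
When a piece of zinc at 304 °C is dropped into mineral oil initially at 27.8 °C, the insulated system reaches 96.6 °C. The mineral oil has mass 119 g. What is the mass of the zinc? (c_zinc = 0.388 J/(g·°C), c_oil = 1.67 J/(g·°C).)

Heat gained plus heat lost sum to zero:
m·0.388·(96.6 − 304) + 119·1.67·(96.6 − 27.8) = 0
-80.47 m = -13673
m = -13673/-80.47 ≈ 169.9 g

m ≈ 170 g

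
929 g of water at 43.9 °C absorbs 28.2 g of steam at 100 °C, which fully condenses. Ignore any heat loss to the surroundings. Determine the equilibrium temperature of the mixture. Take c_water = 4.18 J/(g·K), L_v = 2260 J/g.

T_f ≈ 61.5 °C

Energy balance with sensible and latent terms:
latent heat released on condensation: 28.2·2260 = 63732
  condensed water 100 °C→T: 117.88(T − 100)
  original water: 3883.2(T − 43.9)
4001.1 T = 63732 + 11788 + 170473 = 245993
T ≈ 61.48 °C (< 100 °C, so full condensation is consistent).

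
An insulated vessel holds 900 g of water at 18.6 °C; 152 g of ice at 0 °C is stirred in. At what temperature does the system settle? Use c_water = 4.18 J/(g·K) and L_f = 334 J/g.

Let T be the final temperature. ΣQ_i = 0:
melt ice: 152·334 = 50768
  meltwater 0→T: 152·4.18·T = 635.36 T
  water: 3762(T − 18.6)
4397.4 T = 69973 − 50768 = 19205
T ≈ 4.37 °C — above 0 °C, consistent with complete melting.

T_f ≈ 4.4 °C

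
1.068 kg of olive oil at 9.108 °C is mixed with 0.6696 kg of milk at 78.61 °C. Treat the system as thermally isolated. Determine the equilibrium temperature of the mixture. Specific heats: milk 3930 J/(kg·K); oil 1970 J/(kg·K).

T_f ≈ 47.7 °C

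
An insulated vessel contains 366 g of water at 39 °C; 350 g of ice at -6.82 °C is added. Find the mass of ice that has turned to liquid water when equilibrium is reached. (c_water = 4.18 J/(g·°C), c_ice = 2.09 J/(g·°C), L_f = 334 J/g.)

Heat available from the water dropping to 0 °C: 366×4.18×39 = 59665 J.
Warming the ice to 0 °C takes 350×2.09×6.82 = 4988.8 J, leaving 54676 J for melting.
Melting all 350 g of ice would need 350×334 = 116900 J.
54676 J < 116900 J, so only part of the ice melts and the system sits at 0 °C.
m_melt = 54676 / L_f = 163.7 g.

m_melted ≈ 164 g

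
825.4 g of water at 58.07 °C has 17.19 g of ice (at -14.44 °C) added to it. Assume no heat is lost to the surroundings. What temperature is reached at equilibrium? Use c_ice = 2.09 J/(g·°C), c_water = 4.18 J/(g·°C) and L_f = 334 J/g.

Energy balance with sensible and latent terms:
ice -14.44→0 °C: 17.19×2.09×14.44 = 518.79
  melt ice: 17.19×334 = 5741.5
  meltwater 0→T: 17.19×4.18×T = 71.85 T
  water cools: 825.4×4.18×(T − 58.07) = 3450.2(T − 58.07)
3522 T = 200351 − 6260.2 = 194091
T ≈ 55.11 °C (positive, so assuming full melt was valid).

T_f ≈ 55.1 °C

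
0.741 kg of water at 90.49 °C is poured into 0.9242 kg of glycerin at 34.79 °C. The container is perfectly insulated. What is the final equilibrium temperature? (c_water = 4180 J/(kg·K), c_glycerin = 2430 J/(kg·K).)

T_f ≈ 67.1 °C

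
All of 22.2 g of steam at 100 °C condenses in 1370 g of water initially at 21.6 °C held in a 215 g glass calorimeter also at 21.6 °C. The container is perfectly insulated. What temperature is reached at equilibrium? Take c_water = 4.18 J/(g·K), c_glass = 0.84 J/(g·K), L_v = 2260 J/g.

T_f ≈ 31.2 °C

Net heat exchanged in the isolated system is zero:
latent heat released on condensation: 22.2×2260 = 50172
  condensed water 100 °C→T: 92.8(T − 100)
  original water: 5726.6(T − 21.6)
  cup: 180.6(T − 21.6)
6000 T = 50172 + 9279.6 + 127596 = 187047
T ≈ 31.17 °C (< 100 °C, so full condensation is consistent).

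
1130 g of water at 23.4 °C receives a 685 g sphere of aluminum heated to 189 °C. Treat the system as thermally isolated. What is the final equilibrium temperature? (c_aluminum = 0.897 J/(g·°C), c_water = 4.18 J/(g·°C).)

T_f ≈ 42.5 °C

Let T be the final temperature. ΣQ_i = 0:
685×0.897×(T − 189) + 1130×4.18×(T − 23.4) = 0
614.45(T − 189) + 4723.4(T − 23.4) = 0
(614.45 + 4723.4) T = 614.45×189 + 4723.4×23.4
T ≈ 42.46 °C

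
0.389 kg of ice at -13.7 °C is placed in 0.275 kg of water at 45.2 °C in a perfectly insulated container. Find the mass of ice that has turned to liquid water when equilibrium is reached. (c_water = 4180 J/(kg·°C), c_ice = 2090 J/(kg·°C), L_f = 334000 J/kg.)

m_melted ≈ 0.122 kg

Heat available from the water dropping to 0 °C: 0.275×4180×45.2 = 51957 J.
Of that, 0.389×2090×13.7 = 11138 J goes to bring the ice to 0 °C, leaving 40819 J.
To melt every bit of ice: 0.389×334000 = 129926 J.
That's not enough to melt it all — equilibrium is at 0 °C with ice remaining.
m_melt = 40819 / L_f = 0.1222 kg.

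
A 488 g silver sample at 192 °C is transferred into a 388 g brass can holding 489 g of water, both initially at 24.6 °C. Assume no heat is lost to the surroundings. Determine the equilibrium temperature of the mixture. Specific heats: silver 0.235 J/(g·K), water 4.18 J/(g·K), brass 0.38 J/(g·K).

T_f ≈ 32.9 °C

T_f is the heat-capacity-weighted average of the initial temperatures:
T_f = (114.68×192 + 2044×24.6 + 147.44×24.6) / (114.68 + 2044 + 147.44)
    = 75928 / 2306.1 ≈ 32.92 °C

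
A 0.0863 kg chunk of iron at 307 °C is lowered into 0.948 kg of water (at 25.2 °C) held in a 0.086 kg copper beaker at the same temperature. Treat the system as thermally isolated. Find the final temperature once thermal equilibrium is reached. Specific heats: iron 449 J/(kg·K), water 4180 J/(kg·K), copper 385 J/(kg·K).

Energy conservation, ΣQ = 0:
0.0863*449*(T − 307) + 0.948*4180*(T − 25.2) + 0.086*385*(T − 25.2) = 0
4034.5 T = 112589
T ≈ 27.91 °C

T_f ≈ 27.9 °C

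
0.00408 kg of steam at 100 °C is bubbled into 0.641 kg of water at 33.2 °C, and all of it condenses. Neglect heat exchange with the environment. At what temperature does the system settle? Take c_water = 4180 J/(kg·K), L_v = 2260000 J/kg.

Conservation of energy gives ΣQ = 0:
steam→water at 100 °C releases m L_v = 0.00408·2260000 = 9220.8
  condensate cools 100→T: 0.00408·4180·(T − 100) = 17.05(T − 100)
  original water: 2679.4(T − 33.2)
2696.4 T = 9220.8 + 1705.4 + 88955 = 99882
T ≈ 37.04 °C, under the boiling point, so the assumption holds.

T_f ≈ 37.0 °C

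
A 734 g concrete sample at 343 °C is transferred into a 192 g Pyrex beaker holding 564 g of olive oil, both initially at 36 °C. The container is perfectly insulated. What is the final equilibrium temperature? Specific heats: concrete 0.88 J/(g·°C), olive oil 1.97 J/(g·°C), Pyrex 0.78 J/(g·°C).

T_f ≈ 140.0 °C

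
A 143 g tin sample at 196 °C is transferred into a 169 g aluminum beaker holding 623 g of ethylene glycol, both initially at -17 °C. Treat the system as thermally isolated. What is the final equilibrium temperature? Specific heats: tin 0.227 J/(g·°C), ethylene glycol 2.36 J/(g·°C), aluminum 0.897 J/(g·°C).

T_f ≈ -12.8 °C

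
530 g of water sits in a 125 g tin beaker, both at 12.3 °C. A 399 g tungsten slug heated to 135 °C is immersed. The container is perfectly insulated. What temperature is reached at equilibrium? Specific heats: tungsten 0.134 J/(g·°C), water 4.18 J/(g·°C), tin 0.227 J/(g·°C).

Setting the total heat transfer to zero:
399*0.134*(T − 135) + 530*4.18*(T − 12.3) + 125*0.227*(T − 12.3) = 0
2297.2 T = 34816
T = 34816 / 2297.2 = 15.2 °C

T_f ≈ 15.2 °C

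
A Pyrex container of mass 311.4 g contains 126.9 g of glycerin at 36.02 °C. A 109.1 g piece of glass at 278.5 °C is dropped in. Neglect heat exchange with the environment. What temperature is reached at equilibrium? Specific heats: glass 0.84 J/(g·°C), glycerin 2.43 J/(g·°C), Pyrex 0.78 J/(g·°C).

T_f ≈ 70.6 °C

Let T be the final temperature. ΣQ_i = 0:
109.1×0.84×(T − 278.5) + 126.9×2.43×(T − 36.02) + 311.4×0.78×(T − 36.02) = 0
642.9 T = 45379
T = 45379/642.9 ≈ 70.58 °C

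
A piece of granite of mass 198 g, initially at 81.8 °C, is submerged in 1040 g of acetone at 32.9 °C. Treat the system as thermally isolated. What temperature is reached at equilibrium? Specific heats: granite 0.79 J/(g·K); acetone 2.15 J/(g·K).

T_f ≈ 36.1 °C

With ΣQ=0 the equilibrium temperature is the m·c-weighted mean:
T_f = (156.42×81.8 + 2236×32.9) / (156.42 + 2236)
    = 86360 / 2392.4 ≈ 36.10 °C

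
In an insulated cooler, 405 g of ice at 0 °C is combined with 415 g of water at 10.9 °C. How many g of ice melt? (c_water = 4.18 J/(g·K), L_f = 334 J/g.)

m_melted ≈ 56.6 g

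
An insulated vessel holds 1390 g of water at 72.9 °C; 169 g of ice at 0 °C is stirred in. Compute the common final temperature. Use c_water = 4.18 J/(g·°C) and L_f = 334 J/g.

T_f ≈ 56.3 °C

Conservation of energy gives ΣQ = 0:
fusion: m_ice L_f = 169×334 = 56446; warm the meltwater: 706.42 T; water cools: 1390×4.18×(T − 72.9) = 5810.2(T − 72.9)
6516.6 T = 423564 − 56446 = 367118
T ≈ 56.34 °C — above 0 °C, consistent with complete melting.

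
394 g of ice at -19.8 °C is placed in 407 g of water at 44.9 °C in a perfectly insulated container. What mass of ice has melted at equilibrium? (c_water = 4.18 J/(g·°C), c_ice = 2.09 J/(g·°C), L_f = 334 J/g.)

m_melted ≈ 180 g

Water can give up m c ΔT = 407·4.18·44.9 = 76387 J before reaching 0 °C.
Warming the ice to 0 °C takes 394·2.09·19.8 = 16305 J, leaving 60082 J for melting.
Melting all 394 g of ice would need 394·334 = 131596 J.
Since 60082 < 131596 J, not all the ice melts; equilibrium is at 0 °C.
m_melt = 60082 / L_f = 179.9 g.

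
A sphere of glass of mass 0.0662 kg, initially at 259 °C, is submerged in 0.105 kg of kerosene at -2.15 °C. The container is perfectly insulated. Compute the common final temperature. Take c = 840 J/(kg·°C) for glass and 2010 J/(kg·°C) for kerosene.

Heat gained plus heat lost sum to zero:
0.0662*840*(T − 259) + 0.105*2010*(T − (-2.15)) = 0
55.61(T − 259) + 211.05(T − (-2.15)) = 0
(55.61 + 211.05) T = 55.61*259 + 211.05*(-2.15)
T ≈ 52.31 °C

T_f ≈ 52.3 °C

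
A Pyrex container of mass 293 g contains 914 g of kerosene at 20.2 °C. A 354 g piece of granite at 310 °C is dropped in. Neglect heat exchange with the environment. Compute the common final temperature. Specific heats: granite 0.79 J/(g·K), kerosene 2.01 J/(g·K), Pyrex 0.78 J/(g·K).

With ΣQ=0 the equilibrium temperature is the m·c-weighted mean:
T_f = (279.66*310 + 1837.1*20.2 + 228.54*20.2) / (279.66 + 1837.1 + 228.54)
    = 128421 / 2345.3 ≈ 54.76 °C

T_f ≈ 54.8 °C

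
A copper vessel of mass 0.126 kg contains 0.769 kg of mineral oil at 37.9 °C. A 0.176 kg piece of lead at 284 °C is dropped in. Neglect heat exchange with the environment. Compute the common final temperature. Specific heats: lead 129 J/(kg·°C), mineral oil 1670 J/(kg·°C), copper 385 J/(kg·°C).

Energy conservation, ΣQ = 0:
0.176×129×(T − 284) + 0.769×1670×(T − 37.9) + 0.126×385×(T − 37.9) = 0
1355.4 T = 56959
T ≈ 42.02 °C

T_f ≈ 42.0 °C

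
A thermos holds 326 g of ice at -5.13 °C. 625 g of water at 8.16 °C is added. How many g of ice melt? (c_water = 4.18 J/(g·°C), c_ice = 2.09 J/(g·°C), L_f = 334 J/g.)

m_melted ≈ 53.4 g

Water can give up m c ΔT = 625×4.18×8.16 = 21318 J before reaching 0 °C.
Warming the ice to 0 °C takes 326×2.09×5.13 = 3495.3 J, leaving 17823 J for melting.
Melting all 326 g of ice would need 326×334 = 108884 J.
That's not enough to melt it all — equilibrium is at 0 °C with ice remaining.
Mass melted = 17823/334 ≈ 53.36 g.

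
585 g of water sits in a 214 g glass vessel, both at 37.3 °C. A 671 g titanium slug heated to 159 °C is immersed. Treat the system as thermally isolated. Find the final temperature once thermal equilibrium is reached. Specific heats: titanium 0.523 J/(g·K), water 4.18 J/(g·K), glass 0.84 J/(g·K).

T_f ≈ 51.7 °C

Net heat exchanged in the isolated system is zero:
671·0.523·(T − 159) + 585·4.18·(T − 37.3) + 214·0.84·(T − 37.3) = 0
350.93(T − 159) + 2445.3(T − 37.3) + 179.76(T − 37.3) = 0
(350.93 + 2445.3 + 179.76) T = 350.93·159 + 2445.3·37.3 + 179.76·37.3
T ≈ 51.65 °C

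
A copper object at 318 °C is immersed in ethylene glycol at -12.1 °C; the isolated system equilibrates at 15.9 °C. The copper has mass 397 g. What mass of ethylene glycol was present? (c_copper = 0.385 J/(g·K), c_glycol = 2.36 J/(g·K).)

m ≈ 699 g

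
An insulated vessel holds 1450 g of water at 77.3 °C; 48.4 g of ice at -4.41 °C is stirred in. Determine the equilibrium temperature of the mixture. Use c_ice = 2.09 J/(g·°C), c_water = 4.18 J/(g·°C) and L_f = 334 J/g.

T_f ≈ 72.2 °C

Setting the total heat transfer to zero:
ice -4.41→0 °C: 48.4·2.09·4.41 = 446.1; melt ice: 48.4·334 = 16166; meltwater 0→T: 48.4·4.18·T = 202.31 T; water: 6061(T − 77.3)
6263.3 T = 468515 − 16612 = 451904
T ≈ 72.15 °C. Since T > 0 °C, the all-ice-melts assumption holds.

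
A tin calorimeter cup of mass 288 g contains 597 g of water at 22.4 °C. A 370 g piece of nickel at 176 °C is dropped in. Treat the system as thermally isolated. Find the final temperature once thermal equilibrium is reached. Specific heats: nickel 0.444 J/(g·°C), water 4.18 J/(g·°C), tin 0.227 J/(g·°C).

T_f ≈ 31.7 °C

Taking heat into each body as positive, Σ m c ΔT = 0:
370*0.444*(T − 176) + 597*4.18*(T − 22.4) + 288*0.227*(T − 22.4) = 0
164.28(T − 176) + 2495.5(T − 22.4) + 65.38(T − 22.4) = 0
2725.1 T = 86276
T ≈ 31.66 °C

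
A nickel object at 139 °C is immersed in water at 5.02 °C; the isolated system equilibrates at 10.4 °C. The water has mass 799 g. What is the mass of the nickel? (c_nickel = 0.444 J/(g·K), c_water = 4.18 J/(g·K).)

m ≈ 315 g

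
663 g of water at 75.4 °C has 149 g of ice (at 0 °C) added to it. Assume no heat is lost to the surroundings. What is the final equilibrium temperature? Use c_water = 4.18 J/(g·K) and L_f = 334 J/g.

T_f ≈ 46.9 °C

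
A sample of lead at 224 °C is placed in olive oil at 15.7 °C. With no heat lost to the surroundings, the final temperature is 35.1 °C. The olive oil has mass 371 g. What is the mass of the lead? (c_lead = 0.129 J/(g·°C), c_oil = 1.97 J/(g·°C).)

m ≈ 582 g

Heat lost by the lead = heat gained by the oil:
m·0.129·(224 − 35.1) = 371·1.97·(35.1 − 15.7)
24.37 m = 14179  ⇒  m ≈ 581.9 g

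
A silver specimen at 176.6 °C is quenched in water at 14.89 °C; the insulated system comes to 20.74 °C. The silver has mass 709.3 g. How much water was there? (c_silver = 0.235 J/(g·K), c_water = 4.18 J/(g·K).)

m ≈ 1060 g

Heat lost by the silver = heat gained by the water:
709.3·0.235·(176.6 − 20.74) = m·4.18·(20.74 − 14.89)
24.45 m = 25980  ⇒  m ≈ 1062 g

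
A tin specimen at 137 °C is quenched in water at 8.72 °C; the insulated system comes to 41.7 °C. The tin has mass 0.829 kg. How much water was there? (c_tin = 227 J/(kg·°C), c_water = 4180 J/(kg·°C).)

m ≈ 0.13 kg

|Q_tin| = |Q_water|:
0.829·227·(137 − 41.7) = m·4180·(41.7 − 8.72)
137856 m = 17934  ⇒  m ≈ 0.1301 kg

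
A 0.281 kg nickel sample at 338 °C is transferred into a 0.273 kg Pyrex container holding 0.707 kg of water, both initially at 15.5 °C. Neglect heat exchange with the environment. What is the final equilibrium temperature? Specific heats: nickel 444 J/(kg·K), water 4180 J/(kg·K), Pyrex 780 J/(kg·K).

T_f ≈ 27.7 °C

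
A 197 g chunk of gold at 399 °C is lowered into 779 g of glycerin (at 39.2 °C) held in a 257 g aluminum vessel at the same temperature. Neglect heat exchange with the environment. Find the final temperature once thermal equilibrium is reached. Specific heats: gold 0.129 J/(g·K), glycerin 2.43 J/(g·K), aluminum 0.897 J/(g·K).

T_f ≈ 43.5 °C

Conservation of energy gives ΣQ = 0:
197·0.129·(T − 399) + 779·2.43·(T − 39.2) + 257·0.897·(T − 39.2) = 0
2148.9 T = 93381
T = 93381 / 2148.9 = 43.5 °C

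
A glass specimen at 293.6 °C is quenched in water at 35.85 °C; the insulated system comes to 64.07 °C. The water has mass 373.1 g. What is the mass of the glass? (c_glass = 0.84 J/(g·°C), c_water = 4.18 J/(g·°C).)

m ≈ 228 g

Net heat exchanged in the isolated system is zero:
m·0.84·(64.07 − 293.6) + 373.1·4.18·(64.07 − 35.85) = 0
-192.81 m = -44011
m = -44011/-192.81 ≈ 228.3 g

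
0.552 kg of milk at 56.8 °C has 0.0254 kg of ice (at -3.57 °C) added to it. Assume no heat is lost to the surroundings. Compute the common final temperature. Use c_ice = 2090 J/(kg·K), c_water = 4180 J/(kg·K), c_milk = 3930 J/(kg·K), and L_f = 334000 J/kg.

Energy balance with sensible and latent terms:
warm ice to 0 °C: 0.0254×2090×(0 − (-3.57)) = 189.52
  melt ice: 0.0254×334000 = 8483.6
  meltwater 0→T: 0.0254×4180×T = 106.17 T
  milk: 2169.4(T − 56.8)
2275.5 T = 123220 − 8673.1 = 114547
T ≈ 50.34 °C — above 0 °C, consistent with complete melting.

T_f ≈ 50.3 °C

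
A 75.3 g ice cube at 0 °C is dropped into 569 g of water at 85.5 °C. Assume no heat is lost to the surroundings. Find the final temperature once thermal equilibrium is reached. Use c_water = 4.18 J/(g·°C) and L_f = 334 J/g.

T_f ≈ 66.2 °C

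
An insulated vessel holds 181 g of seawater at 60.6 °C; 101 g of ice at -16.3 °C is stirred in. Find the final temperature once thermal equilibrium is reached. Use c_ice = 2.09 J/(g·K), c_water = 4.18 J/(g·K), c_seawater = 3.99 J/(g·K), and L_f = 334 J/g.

T_f ≈ 5.8 °C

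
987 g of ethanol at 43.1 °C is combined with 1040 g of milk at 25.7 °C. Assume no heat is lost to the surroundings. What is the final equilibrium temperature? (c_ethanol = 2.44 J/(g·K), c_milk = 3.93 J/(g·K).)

T_f ≈ 32.2 °C

Setting the total heat transfer to zero:
987*2.44*(T − 43.1) + 1040*3.93*(T − 25.7) = 0
2408.3(T − 43.1) + 4087.2(T − 25.7) = 0
(2408.3 + 4087.2) T = 2408.3*43.1 + 4087.2*25.7
T ≈ 32.15 °C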